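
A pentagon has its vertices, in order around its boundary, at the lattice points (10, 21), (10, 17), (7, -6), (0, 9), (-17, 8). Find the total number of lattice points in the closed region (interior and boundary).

225

By the shoelace formula, twice the signed area is |(10·17 − 10·21) + (10·(-6) − 7·17) + (7·9 − 0·(-6)) + (0·8 − (-17)·9) + ((-17)·21 − 10·8)| = 440, so the area is 220.
The number of boundary lattice points is Σ gcd(|Δx|,|Δy|) = gcd(0,4) + gcd(3,23) + gcd(7,15) + gcd(17,1) + gcd(27,13) = 4+1+1+1+1 = 8.
Pick's theorem gives I = A − B/2 + 1 = 220 − 8/2 + 1 = 217, so the closed region contains I + B = 217 + 8 = 225 lattice points.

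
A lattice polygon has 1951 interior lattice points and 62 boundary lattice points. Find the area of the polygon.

1981

By Pick's theorem, A = I + B/2 − 1 = 1951 + 62/2 − 1 = 1981.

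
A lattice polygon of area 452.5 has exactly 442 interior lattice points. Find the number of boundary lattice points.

23

Pick's theorem gives A = I + B/2 − 1, so B = 2(A − I + 1) = 2(452.5 − 442 + 1) = 23.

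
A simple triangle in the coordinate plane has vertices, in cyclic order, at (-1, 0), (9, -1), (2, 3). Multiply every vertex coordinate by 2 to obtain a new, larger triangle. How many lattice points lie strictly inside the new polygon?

62

By the shoelace formula, twice the signed area is |[(-1)·(-1) − 9·0] + [9·3 − 2·(-1)] + [2·0 − (-1)·3]| = 33, so the area is 33/2.
The number of boundary lattice points is Σ gcd(|Δx|,|Δy|) = gcd(10,1) + gcd(7,4) + gcd(3,3) = 1+1+3 = 5.
Scaling by 2 multiplies the area by 2² = 4 (so the new area is 66) and multiplies the boundary lattice-point count by 2, giving 10.
By Pick's theorem, the interior count of the dilated polygon is 66 − 10/2 + 1 = 62.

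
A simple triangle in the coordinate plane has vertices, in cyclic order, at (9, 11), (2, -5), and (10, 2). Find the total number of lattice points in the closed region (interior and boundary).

42

Using the shoelace formula, 2A = |[9·(-5) − 2·11] + [2·2 − 10·(-5)] + [10·11 − 9·2]| = 79, so the area is 39.5.
The number of boundary lattice points is Σ gcd(|Δx|,|Δy|) = gcd(7,16) + gcd(8,7) + gcd(1,9) = 1+1+1 = 3.
Pick's theorem gives I = A − B/2 + 1 = 39.5 − 3/2 + 1 = 39, so the closed region contains I + B = 39 + 3 = 42 lattice points.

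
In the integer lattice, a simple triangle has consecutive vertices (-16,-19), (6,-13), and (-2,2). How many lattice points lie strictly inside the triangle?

Using the shoelace formula, 2A = |((-16)·(-13) − 6·(-19)) + (6·2 − (-2)·(-13)) + ((-2)·(-19) − (-16)·2)| = 378, so the area is 189.
Along each edge there are gcd(|Δx|,|Δy|)+1 lattice points, so counting each shared vertex once the boundary has gcd(22,6) + gcd(8,15) + gcd(14,21) = 2+1+7 = 10.
Pick's theorem gives I = A − B/2 + 1 = 189 − 10/2 + 1 = 185.

185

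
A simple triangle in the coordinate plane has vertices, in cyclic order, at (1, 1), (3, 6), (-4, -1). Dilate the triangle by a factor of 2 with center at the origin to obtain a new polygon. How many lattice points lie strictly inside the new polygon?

By the shoelace formula, twice the signed area is |(1·6 − 3·1) + (3·(-1) − (-4)·6) + ((-4)·1 − 1·(-1))| = 21, so the area is 21/2.
Summing gcd(|Δx|,|Δy|) over the edges gives the boundary count: gcd(2,5) + gcd(7,7) + gcd(5,2) = 1+7+1 = 9.
Scaling by 2 multiplies the area by 2² = 4 (so the new area is 42) and multiplies the boundary lattice-point count by 2, giving 18.
By Pick's theorem, the interior count of the dilated polygon is 42 − 18/2 + 1 = 34.

34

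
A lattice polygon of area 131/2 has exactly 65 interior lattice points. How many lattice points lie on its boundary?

3

Pick's theorem gives A = I + B/2 − 1, so B = 2(A − I + 1) = 2(131/2 − 65 + 1) = 3.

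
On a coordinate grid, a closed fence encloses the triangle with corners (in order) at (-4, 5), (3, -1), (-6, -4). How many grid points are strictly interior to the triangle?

By the shoelace formula, twice the signed area is |((-4)·(-1) − 3·5) + (3·(-4) − (-6)·(-1)) + ((-6)·5 − (-4)·(-4))| = 75, so the area is 37.5.
Summing gcd(|Δx|,|Δy|) over the edges gives the boundary count: gcd(7,6) + gcd(9,3) + gcd(2,9) = 1+3+1 = 5.
Pick's theorem gives I = A − B/2 + 1 = 37.5 − 5/2 + 1 = 36.

36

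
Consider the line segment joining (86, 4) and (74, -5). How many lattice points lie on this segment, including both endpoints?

The number of lattice points on a segment between lattice points is gcd(|Δx|,|Δy|) + 1 = gcd(12,9) + 1 = 3 + 1 = 4.

4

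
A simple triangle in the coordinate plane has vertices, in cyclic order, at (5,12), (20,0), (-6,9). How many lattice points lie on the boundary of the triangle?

The number of boundary lattice points is Σ gcd(|Δx|,|Δy|) = gcd(15,12) + gcd(26,9) + gcd(11,3) = 3+1+1 = 5.

5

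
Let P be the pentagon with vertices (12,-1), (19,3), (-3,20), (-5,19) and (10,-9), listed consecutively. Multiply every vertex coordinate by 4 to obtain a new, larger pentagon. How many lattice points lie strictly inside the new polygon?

3509

By the shoelace formula, twice the signed area is |[12·3 − 19·(-1)] + [19·20 − (-3)·3] + [(-3)·19 − (-5)·20] + [(-5)·(-9) − 10·19] + [10·(-1) − 12·(-9)]| = 440, so the area is 220.
Along each edge there are gcd(|Δx|,|Δy|)+1 lattice points, so counting each shared vertex once the boundary has gcd(7,4) + gcd(22,17) + gcd(2,1) + gcd(15,28) + gcd(2,8) = 1+1+1+1+2 = 6.
Scaling by 4 multiplies the area by 4² = 16 (so the new area is 3520) and multiplies the boundary lattice-point count by 4, giving 24.
By Pick's theorem, the interior count of the dilated polygon is 3520 − 24/2 + 1 = 3509.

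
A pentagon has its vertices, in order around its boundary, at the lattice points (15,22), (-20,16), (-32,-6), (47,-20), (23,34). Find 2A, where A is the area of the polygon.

The shoelace formula gives twice the area as |[15·16 − (-20)·22] + [(-20)·(-6) − (-32)·16] + [(-32)·(-20) − 47·(-6)] + [47·34 − 23·(-20)] + [23·22 − 15·34]| = 4288, so the area is 2144.

4288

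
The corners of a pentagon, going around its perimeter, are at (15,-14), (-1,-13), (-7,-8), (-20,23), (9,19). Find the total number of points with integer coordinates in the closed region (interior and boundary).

By the shoelace formula, twice the signed area is |(15·(-13) − (-1)·(-14)) + ((-1)·(-8) − (-7)·(-13)) + ((-7)·23 − (-20)·(-8)) + ((-20)·19 − 9·23) + (9·(-14) − 15·19)| = 1611, so the area is 805.5.
Summing gcd(|Δx|,|Δy|) over the edges gives the boundary count: gcd(16,1) + gcd(6,5) + gcd(13,31) + gcd(29,4) + gcd(6,33) = 1+1+1+1+3 = 7.
Pick's theorem gives I = A − B/2 + 1 = 805.5 − 7/2 + 1 = 803, so the closed region contains I + B = 803 + 7 = 810 lattice points.

810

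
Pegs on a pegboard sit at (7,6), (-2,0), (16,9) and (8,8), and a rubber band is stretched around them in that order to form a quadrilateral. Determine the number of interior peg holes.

15

The shoelace formula gives twice the area as |[7·0 − (-2)·6] + [(-2)·9 − 16·0] + [16·8 − 8·9] + [8·6 − 7·8]| = 42, so the area is 21.
The number of boundary lattice points is Σ gcd(|Δx|,|Δy|) = gcd(9,6) + gcd(18,9) + gcd(8,1) + gcd(1,2) = 3+9+1+1 = 14.
By Pick's theorem A = I + B/2 − 1, so I = 21 − 14/2 + 1 = 15.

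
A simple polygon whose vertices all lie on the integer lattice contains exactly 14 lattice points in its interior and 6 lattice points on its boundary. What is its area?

16

By Pick's theorem, A = I + B/2 − 1 = 14 + 6/2 − 1 = 16.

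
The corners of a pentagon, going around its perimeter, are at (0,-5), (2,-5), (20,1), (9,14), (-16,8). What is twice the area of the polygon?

759

Using the shoelace formula, 2A = |[0·(-5) − 2·(-5)] + [2·1 − 20·(-5)] + [20·14 − 9·1] + [9·8 − (-16)·14] + [(-16)·(-5) − 0·8]| = 759, so the area is 379.5.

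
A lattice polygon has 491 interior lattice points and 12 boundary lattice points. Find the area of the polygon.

496

Pick's theorem states A = I + B/2 − 1, so A = 491 + 12/2 − 1 = 496.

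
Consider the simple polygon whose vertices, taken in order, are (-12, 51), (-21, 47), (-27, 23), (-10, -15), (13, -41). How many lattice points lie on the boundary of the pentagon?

Along each edge there are gcd(|Δx|,|Δy|)+1 lattice points, so counting each shared vertex once the boundary has gcd(9,4) + gcd(6,24) + gcd(17,38) + gcd(23,26) + gcd(25,92) = 1+6+1+1+1 = 10.

10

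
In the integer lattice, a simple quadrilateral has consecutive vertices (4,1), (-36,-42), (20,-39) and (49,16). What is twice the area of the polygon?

4328

Using the shoelace formula, 2A = |(4·(-42) − (-36)·1) + ((-36)·(-39) − 20·(-42)) + (20·16 − 49·(-39)) + (49·1 − 4·16)| = 4328, so the area is 2164.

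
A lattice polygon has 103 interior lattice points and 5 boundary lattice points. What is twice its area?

By Pick's theorem, A = I + B/2 − 1 = 103 + 5/2 − 1 = 209/2.
Hence 2A = 209.

209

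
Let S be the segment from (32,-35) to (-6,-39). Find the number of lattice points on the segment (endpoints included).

3

The number of lattice points on a segment between lattice points is gcd(|Δx|,|Δy|) + 1 = gcd(38,4) + 1 = 2 + 1 = 3.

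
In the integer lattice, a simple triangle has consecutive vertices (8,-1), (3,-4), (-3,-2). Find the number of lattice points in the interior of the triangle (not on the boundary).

13

By the shoelace formula, twice the signed area is |[8·(-4) − 3·(-1)] + [3·(-2) − (-3)·(-4)] + [(-3)·(-1) − 8·(-2)]| = 28, so the area is 14.
The number of boundary lattice points is Σ gcd(|Δx|,|Δy|) = gcd(5,3) + gcd(6,2) + gcd(11,1) = 1+2+1 = 4.
By Pick's theorem A = I + B/2 − 1, so I = 14 − 4/2 + 1 = 13.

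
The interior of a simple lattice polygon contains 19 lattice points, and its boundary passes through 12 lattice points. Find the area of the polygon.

24

Pick's theorem states A = I + B/2 − 1, so A = 19 + 12/2 − 1 = 24.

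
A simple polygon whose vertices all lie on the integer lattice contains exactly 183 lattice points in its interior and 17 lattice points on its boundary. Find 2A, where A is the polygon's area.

381

By Pick's theorem, A = I + B/2 − 1 = 183 + 17/2 − 1 = 381/2.
Hence 2A = 381.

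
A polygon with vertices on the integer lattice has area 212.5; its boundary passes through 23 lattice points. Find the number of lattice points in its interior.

Pick's theorem A = I + B/2 − 1 rearranges to I = A − B/2 + 1 = 212.5 − 23/2 + 1 = 202.

202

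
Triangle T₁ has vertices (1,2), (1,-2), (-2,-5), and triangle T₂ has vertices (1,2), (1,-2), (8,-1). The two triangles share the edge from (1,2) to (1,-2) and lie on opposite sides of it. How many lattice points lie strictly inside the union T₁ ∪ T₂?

18

The union is the simple quadrilateral with vertices (1,2), (-2,-5), (1,-2), (8,-1) in order.
Using the shoelace formula, 2A = |(1·(-5) − (-2)·2) + ((-2)·(-2) − 1·(-5)) + (1·(-1) − 8·(-2)) + (8·2 − 1·(-1))| = 40, so the area is 20.
Summing gcd(|Δx|,|Δy|) over the edges gives the boundary count: gcd(3,7) + gcd(3,3) + gcd(7,1) + gcd(7,3) = 1+3+1+1 = 6.
By Pick's theorem I = A − B/2 + 1 = 20 − 6/2 + 1 = 18.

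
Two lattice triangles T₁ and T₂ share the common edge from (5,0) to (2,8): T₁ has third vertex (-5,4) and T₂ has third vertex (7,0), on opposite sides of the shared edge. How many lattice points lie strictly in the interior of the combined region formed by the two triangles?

The union is the simple quadrilateral with vertices (5,0), (-5,4), (2,8), (7,0) in order.
Using the shoelace formula, 2A = |(5·4 − (-5)·0) + ((-5)·8 − 2·4) + (2·0 − 7·8) + (7·0 − 5·0)| = 84, so the area is 42.
The number of boundary lattice points is Σ gcd(|Δx|,|Δy|) = gcd(10,4) + gcd(7,4) + gcd(5,8) + gcd(2,0) = 2+1+1+2 = 6.
By Pick's theorem I = A − B/2 + 1 = 42 − 6/2 + 1 = 40.

40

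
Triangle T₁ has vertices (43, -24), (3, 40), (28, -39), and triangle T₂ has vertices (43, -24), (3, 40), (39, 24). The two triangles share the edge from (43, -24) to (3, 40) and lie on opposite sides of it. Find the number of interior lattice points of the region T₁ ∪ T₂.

1601

The union is the simple quadrilateral with vertices (43, -24), (28, -39), (3, 40), (39, 24) in order.
The shoelace formula gives twice the area as |[43·(-39) − 28·(-24)] + [28·40 − 3·(-39)] + [3·24 − 39·40] + [39·(-24) − 43·24]| = 3224, so the area is 1612.
The number of boundary lattice points is Σ gcd(|Δx|,|Δy|) = gcd(15,15) + gcd(25,79) + gcd(36,16) + gcd(4,48) = 15+1+4+4 = 24.
By Pick's theorem I = A − B/2 + 1 = 1612 − 24/2 + 1 = 1601.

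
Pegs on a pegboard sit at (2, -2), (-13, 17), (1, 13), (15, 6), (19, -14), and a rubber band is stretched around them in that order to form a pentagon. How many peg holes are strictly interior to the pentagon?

344

Using the shoelace formula, 2A = |[2·17 − (-13)·(-2)] + [(-13)·13 − 1·17] + [1·6 − 15·13] + [15·(-14) − 19·6] + [19·(-2) − 2·(-14)]| = 701, so the area is 350.5.
Summing gcd(|Δx|,|Δy|) over the edges gives the boundary count: gcd(15,19) + gcd(14,4) + gcd(14,7) + gcd(4,20) + gcd(17,12) = 1+2+7+4+1 = 15.
By Pick's theorem A = I + B/2 − 1, so I = 350.5 − 15/2 + 1 = 344.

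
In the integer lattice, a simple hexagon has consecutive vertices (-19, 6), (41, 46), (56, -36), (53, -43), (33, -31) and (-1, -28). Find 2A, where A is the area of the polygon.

By the shoelace formula, twice the signed area is |[(-19)·46 − 41·6] + [41·(-36) − 56·46] + [56·(-43) − 53·(-36)] + [53·(-31) − 33·(-43)] + [33·(-28) − (-1)·(-31)] + [(-1)·6 − (-19)·(-28)]| = 7389, so the area is 3694.5.

7389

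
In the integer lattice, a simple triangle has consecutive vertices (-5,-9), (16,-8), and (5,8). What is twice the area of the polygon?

Using the shoelace formula, 2A = |[(-5)·(-8) − 16·(-9)] + [16·8 − 5·(-8)] + [5·(-9) − (-5)·8]| = 347, so the area is 347/2.

347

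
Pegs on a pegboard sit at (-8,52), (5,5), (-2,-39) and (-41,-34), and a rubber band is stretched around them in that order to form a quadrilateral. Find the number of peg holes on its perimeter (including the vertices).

The number of boundary lattice points is Σ gcd(|Δx|,|Δy|) = gcd(13,47) + gcd(7,44) + gcd(39,5) + gcd(33,86) = 1+1+1+1 = 4.

4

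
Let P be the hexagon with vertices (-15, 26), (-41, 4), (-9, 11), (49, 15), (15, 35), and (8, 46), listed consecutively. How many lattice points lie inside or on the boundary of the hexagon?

1363

The shoelace formula gives twice the area as |[(-15)·4 − (-41)·26] + [(-41)·11 − (-9)·4] + [(-9)·15 − 49·11] + [49·35 − 15·15] + [15·46 − 8·35] + [8·26 − (-15)·46]| = 2715, so the area is 2715/2.
The number of boundary lattice points is Σ gcd(|Δx|,|Δy|) = gcd(26,22) + gcd(32,7) + gcd(58,4) + gcd(34,20) + gcd(7,11) + gcd(23,20) = 2+1+2+2+1+1 = 9.
Pick's theorem gives I = A − B/2 + 1 = 2715/2 − 9/2 + 1 = 1354, so the closed region contains I + B = 1354 + 9 = 1363 lattice points.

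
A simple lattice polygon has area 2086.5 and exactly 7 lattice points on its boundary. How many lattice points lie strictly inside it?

From Pick's theorem, I = A − B/2 + 1 = 2086.5 − 7/2 + 1 = 2084.

2084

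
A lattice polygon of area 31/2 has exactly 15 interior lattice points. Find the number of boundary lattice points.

Pick's theorem gives A = I + B/2 − 1, so B = 2(A − I + 1) = 2(31/2 − 15 + 1) = 3.

3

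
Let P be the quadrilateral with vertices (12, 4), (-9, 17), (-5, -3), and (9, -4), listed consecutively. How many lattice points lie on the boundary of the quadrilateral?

7

The number of boundary lattice points is Σ gcd(|Δx|,|Δy|) = gcd(21,13) + gcd(4,20) + gcd(14,1) + gcd(3,8) = 1+4+1+1 = 7.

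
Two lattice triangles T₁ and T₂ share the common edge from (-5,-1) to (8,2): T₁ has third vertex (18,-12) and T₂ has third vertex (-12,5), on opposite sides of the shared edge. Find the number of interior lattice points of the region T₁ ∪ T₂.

The union is the simple quadrilateral with vertices (-5,-1), (18,-12), (8,2), (-12,5) in order.
Using the shoelace formula, 2A = |((-5)·(-12) − 18·(-1)) + (18·2 − 8·(-12)) + (8·5 − (-12)·2) + ((-12)·(-1) − (-5)·5)| = 311, so the area is 155.5.
Summing gcd(|Δx|,|Δy|) over the edges gives the boundary count: gcd(23,11) + gcd(10,14) + gcd(20,3) + gcd(7,6) = 1+2+1+1 = 5.
By Pick's theorem I = A − B/2 + 1 = 155.5 − 5/2 + 1 = 154.

154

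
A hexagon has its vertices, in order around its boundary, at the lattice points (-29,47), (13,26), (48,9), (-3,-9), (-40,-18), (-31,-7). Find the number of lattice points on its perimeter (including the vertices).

29

Summing gcd(|Δx|,|Δy|) over the edges gives the boundary count: gcd(42,21) + gcd(35,17) + gcd(51,18) + gcd(37,9) + gcd(9,11) + gcd(2,54) = 21+1+3+1+1+2 = 29.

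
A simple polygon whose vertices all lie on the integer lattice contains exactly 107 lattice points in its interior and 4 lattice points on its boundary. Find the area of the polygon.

By Pick's theorem, A = I + B/2 − 1 = 107 + 4/2 − 1 = 108.

108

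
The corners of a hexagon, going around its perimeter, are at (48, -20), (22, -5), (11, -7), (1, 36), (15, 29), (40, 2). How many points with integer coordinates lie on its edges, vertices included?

Summing gcd(|Δx|,|Δy|) over the edges gives the boundary count: gcd(26,15) + gcd(11,2) + gcd(10,43) + gcd(14,7) + gcd(25,27) + gcd(8,22) = 1+1+1+7+1+2 = 13.

13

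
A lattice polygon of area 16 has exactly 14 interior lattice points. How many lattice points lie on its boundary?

Pick's theorem gives A = I + B/2 − 1, so B = 2(A − I + 1) = 2(16 − 14 + 1) = 6.

6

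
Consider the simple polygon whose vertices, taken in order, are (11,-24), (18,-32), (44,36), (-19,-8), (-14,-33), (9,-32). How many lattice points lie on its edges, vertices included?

12

Along each edge there are gcd(|Δx|,|Δy|)+1 lattice points, so counting each shared vertex once the boundary has gcd(7,8) + gcd(26,68) + gcd(63,44) + gcd(5,25) + gcd(23,1) + gcd(2,8) = 1+2+1+5+1+2 = 12.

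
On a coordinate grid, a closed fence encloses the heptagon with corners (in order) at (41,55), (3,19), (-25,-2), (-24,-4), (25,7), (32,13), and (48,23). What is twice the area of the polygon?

Using the shoelace formula, 2A = |(41·19 − 3·55) + (3·(-2) − (-25)·19) + ((-25)·(-4) − (-24)·(-2)) + ((-24)·7 − 25·(-4)) + (25·13 − 32·7) + (32·23 − 48·13) + (48·55 − 41·23)| = 2977, so the area is 1488.5.

2977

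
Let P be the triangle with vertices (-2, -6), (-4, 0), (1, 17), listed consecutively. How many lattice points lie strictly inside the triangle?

The shoelace formula gives twice the area as |((-2)·0 − (-4)·(-6)) + ((-4)·17 − 1·0) + (1·(-6) − (-2)·17)| = 64, so the area is 32.
Summing gcd(|Δx|,|Δy|) over the edges gives the boundary count: gcd(2,6) + gcd(5,17) + gcd(3,23) = 2+1+1 = 4.
Pick's theorem gives I = A − B/2 + 1 = 32 − 4/2 + 1 = 31.

31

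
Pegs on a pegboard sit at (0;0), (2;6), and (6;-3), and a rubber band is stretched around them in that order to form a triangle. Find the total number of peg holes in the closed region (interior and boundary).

Using the shoelace formula, 2A = |(0·6 − 2·0) + (2·(-3) − 6·6) + (6·0 − 0·(-3))| = 42, so the area is 21.
Along each edge there are gcd(|Δx|,|Δy|)+1 lattice points, so counting each shared vertex once the boundary has gcd(2,6) + gcd(4,9) + gcd(6,3) = 2+1+3 = 6.
Pick's theorem gives I = A − B/2 + 1 = 21 − 6/2 + 1 = 19, so the closed region contains I + B = 19 + 6 = 25 lattice points.

25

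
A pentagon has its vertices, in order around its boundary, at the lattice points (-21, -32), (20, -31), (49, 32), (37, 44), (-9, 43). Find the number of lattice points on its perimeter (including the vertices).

18

Along each edge there are gcd(|Δx|,|Δy|)+1 lattice points, so counting each shared vertex once the boundary has gcd(41,1) + gcd(29,63) + gcd(12,12) + gcd(46,1) + gcd(12,75) = 1+1+12+1+3 = 18.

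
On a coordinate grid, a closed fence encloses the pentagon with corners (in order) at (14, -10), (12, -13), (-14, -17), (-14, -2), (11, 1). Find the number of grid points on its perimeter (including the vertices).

20

Summing gcd(|Δx|,|Δy|) over the edges gives the boundary count: gcd(2,3) + gcd(26,4) + gcd(0,15) + gcd(25,3) + gcd(3,11) = 1+2+15+1+1 = 20.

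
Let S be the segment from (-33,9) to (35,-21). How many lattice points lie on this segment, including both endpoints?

3

The number of lattice points on a segment between lattice points is gcd(|Δx|,|Δy|) + 1 = gcd(68,30) + 1 = 2 + 1 = 3.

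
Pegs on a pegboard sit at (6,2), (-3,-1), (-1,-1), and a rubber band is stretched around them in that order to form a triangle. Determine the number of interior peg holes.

1

Using the shoelace formula, 2A = |[6·(-1) − (-3)·2] + [(-3)·(-1) − (-1)·(-1)] + [(-1)·2 − 6·(-1)]| = 6, so the area is 3.
Along each edge there are gcd(|Δx|,|Δy|)+1 lattice points, so counting each shared vertex once the boundary has gcd(9,3) + gcd(2,0) + gcd(7,3) = 3+2+1 = 6.
Pick's theorem gives I = A − B/2 + 1 = 3 − 6/2 + 1 = 1.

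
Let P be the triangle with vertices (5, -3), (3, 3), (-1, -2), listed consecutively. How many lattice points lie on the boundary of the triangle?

The number of boundary lattice points is Σ gcd(|Δx|,|Δy|) = gcd(2,6) + gcd(4,5) + gcd(6,1) = 2+1+1 = 4.

4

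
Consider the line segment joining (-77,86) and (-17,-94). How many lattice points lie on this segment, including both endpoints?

61

The number of lattice points on a segment between lattice points is gcd(|Δx|,|Δy|) + 1 = gcd(60,180) + 1 = 60 + 1 = 61.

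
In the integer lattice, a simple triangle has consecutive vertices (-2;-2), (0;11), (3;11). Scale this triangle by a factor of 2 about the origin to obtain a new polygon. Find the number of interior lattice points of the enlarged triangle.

74

The shoelace formula gives twice the area as |((-2)·11 − 0·(-2)) + (0·11 − 3·11) + (3·(-2) − (-2)·11)| = 39, so the area is 39/2.
The number of boundary lattice points is Σ gcd(|Δx|,|Δy|) = gcd(2,13) + gcd(3,0) + gcd(5,13) = 1+3+1 = 5.
Scaling by 2 multiplies the area by 2² = 4 (so the new area is 78) and multiplies the boundary lattice-point count by 2, giving 10.
By Pick's theorem, the interior count of the dilated polygon is 78 − 10/2 + 1 = 74.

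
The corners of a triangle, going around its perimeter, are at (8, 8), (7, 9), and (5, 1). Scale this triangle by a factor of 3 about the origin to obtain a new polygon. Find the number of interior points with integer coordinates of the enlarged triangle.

Using the shoelace formula, 2A = |(8·9 − 7·8) + (7·1 − 5·9) + (5·8 − 8·1)| = 10, so the area is 5.
The number of boundary lattice points is Σ gcd(|Δx|,|Δy|) = gcd(1,1) + gcd(2,8) + gcd(3,7) = 1+2+1 = 4.
Scaling by 3 multiplies the area by 3² = 9 (so the new area is 45) and multiplies the boundary lattice-point count by 3, giving 12.
By Pick's theorem, the interior count of the dilated polygon is 45 − 12/2 + 1 = 40.

40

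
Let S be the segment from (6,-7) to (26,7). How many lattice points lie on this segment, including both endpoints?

3

The number of lattice points on a segment between lattice points is gcd(|Δx|,|Δy|) + 1 = gcd(20,14) + 1 = 2 + 1 = 3.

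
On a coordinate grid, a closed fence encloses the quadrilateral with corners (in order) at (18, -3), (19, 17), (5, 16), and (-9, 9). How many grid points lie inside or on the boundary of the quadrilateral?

325

The shoelace formula gives twice the area as |(18·17 − 19·(-3)) + (19·16 − 5·17) + (5·9 − (-9)·16) + ((-9)·(-3) − 18·9)| = 636, so the area is 318.
Along each edge there are gcd(|Δx|,|Δy|)+1 lattice points, so counting each shared vertex once the boundary has gcd(1,20) + gcd(14,1) + gcd(14,7) + gcd(27,12) = 1+1+7+3 = 12.
Pick's theorem gives I = A − B/2 + 1 = 318 − 12/2 + 1 = 313, so the closed region contains I + B = 313 + 12 = 325 lattice points.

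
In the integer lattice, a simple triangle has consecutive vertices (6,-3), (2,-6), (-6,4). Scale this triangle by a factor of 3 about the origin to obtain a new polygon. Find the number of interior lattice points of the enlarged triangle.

283

The shoelace formula gives twice the area as |(6·(-6) − 2·(-3)) + (2·4 − (-6)·(-6)) + ((-6)·(-3) − 6·4)| = 64, so the area is 32.
The number of boundary lattice points is Σ gcd(|Δx|,|Δy|) = gcd(4,3) + gcd(8,10) + gcd(12,7) = 1+2+1 = 4.
Scaling by 3 multiplies the area by 3² = 9 (so the new area is 288) and multiplies the boundary lattice-point count by 3, giving 12.
By Pick's theorem, the interior count of the dilated polygon is 288 − 12/2 + 1 = 283.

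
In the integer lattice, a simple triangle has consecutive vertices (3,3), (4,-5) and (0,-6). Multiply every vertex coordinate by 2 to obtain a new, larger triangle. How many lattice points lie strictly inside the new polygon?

By the shoelace formula, twice the signed area is |[3·(-5) − 4·3] + [4·(-6) − 0·(-5)] + [0·3 − 3·(-6)]| = 33, so the area is 16.5.
Along each edge there are gcd(|Δx|,|Δy|)+1 lattice points, so counting each shared vertex once the boundary has gcd(1,8) + gcd(4,1) + gcd(3,9) = 1+1+3 = 5.
Scaling by 2 multiplies the area by 2² = 4 (so the new area is 66) and multiplies the boundary lattice-point count by 2, giving 10.
By Pick's theorem, the interior count of the dilated polygon is 66 − 10/2 + 1 = 62.

62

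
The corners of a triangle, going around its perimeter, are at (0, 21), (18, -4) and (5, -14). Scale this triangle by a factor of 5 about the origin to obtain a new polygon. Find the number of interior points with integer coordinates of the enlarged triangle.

Using the shoelace formula, 2A = |(0·(-4) − 18·21) + (18·(-14) − 5·(-4)) + (5·21 − 0·(-14))| = 505, so the area is 252.5.
Summing gcd(|Δx|,|Δy|) over the edges gives the boundary count: gcd(18,25) + gcd(13,10) + gcd(5,35) = 1+1+5 = 7.
Scaling by 5 multiplies the area by 5² = 25 (so the new area is 6312.5) and multiplies the boundary lattice-point count by 5, giving 35.
By Pick's theorem, the interior count of the dilated polygon is 6312.5 − 35/2 + 1 = 6296.

6296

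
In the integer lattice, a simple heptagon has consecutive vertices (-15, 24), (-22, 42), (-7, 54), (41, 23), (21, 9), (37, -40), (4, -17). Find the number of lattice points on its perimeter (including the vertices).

Along each edge there are gcd(|Δx|,|Δy|)+1 lattice points, so counting each shared vertex once the boundary has gcd(7,18) + gcd(15,12) + gcd(48,31) + gcd(20,14) + gcd(16,49) + gcd(33,23) + gcd(19,41) = 1+3+1+2+1+1+1 = 10.

10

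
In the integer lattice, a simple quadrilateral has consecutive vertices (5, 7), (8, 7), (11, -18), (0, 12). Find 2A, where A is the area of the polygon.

Using the shoelace formula, 2A = |(5·7 − 8·7) + (8·(-18) − 11·7) + (11·12 − 0·(-18)) + (0·7 − 5·12)| = 170, so the area is 85.

170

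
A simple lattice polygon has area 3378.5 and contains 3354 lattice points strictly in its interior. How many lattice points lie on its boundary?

Pick's theorem gives A = I + B/2 − 1, so B = 2(A − I + 1) = 2(3378.5 − 3354 + 1) = 51.

51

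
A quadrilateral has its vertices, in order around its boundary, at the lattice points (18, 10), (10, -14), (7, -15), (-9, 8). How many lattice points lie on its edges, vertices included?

Along each edge there are gcd(|Δx|,|Δy|)+1 lattice points, so counting each shared vertex once the boundary has gcd(8,24) + gcd(3,1) + gcd(16,23) + gcd(27,2) = 8+1+1+1 = 11.

11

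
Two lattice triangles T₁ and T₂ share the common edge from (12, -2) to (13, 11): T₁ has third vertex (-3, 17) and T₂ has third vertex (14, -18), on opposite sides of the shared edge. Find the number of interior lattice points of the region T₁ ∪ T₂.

126

The union is the simple quadrilateral with vertices (12, -2), (-3, 17), (13, 11), (14, -18) in order.
Using the shoelace formula, 2A = |(12·17 − (-3)·(-2)) + ((-3)·11 − 13·17) + (13·(-18) − 14·11) + (14·(-2) − 12·(-18))| = 256, so the area is 128.
The number of boundary lattice points is Σ gcd(|Δx|,|Δy|) = gcd(15,19) + gcd(16,6) + gcd(1,29) + gcd(2,16) = 1+2+1+2 = 6.
By Pick's theorem I = A − B/2 + 1 = 128 − 6/2 + 1 = 126.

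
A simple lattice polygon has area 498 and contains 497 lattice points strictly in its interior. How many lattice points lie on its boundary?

Pick's theorem gives A = I + B/2 − 1, so B = 2(A − I + 1) = 2(498 − 497 + 1) = 4.

4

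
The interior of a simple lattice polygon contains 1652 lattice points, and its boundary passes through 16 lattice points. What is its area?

Pick's theorem states A = I + B/2 − 1, so A = 1652 + 16/2 − 1 = 1659.

1659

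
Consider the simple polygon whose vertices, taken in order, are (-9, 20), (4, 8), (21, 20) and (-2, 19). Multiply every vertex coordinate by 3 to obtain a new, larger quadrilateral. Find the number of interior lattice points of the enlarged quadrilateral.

1480

By the shoelace formula, twice the signed area is |((-9)·8 − 4·20) + (4·20 − 21·8) + (21·19 − (-2)·20) + ((-2)·20 − (-9)·19)| = 330, so the area is 165.
The number of boundary lattice points is Σ gcd(|Δx|,|Δy|) = gcd(13,12) + gcd(17,12) + gcd(23,1) + gcd(7,1) = 1+1+1+1 = 4.
Scaling by 3 multiplies the area by 3² = 9 (so the new area is 1485) and multiplies the boundary lattice-point count by 3, giving 12.
By Pick's theorem, the interior count of the dilated polygon is 1485 − 12/2 + 1 = 1480.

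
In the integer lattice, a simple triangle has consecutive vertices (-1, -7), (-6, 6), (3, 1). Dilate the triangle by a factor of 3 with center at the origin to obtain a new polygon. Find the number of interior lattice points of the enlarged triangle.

Using the shoelace formula, 2A = |((-1)·6 − (-6)·(-7)) + ((-6)·1 − 3·6) + (3·(-7) − (-1)·1)| = 92, so the area is 46.
The number of boundary lattice points is Σ gcd(|Δx|,|Δy|) = gcd(5,13) + gcd(9,5) + gcd(4,8) = 1+1+4 = 6.
Scaling by 3 multiplies the area by 3² = 9 (so the new area is 414) and multiplies the boundary lattice-point count by 3, giving 18.
By Pick's theorem, the interior count of the dilated polygon is 414 − 18/2 + 1 = 406.

406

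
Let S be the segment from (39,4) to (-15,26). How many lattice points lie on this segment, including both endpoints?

3

The number of lattice points on a segment between lattice points is gcd(|Δx|,|Δy|) + 1 = gcd(54,22) + 1 = 2 + 1 = 3.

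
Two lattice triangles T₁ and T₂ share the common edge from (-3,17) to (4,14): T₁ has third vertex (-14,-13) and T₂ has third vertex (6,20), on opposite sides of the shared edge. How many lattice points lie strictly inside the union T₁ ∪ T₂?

The union is the simple quadrilateral with vertices (-3,17), (-14,-13), (4,14), (6,20) in order.
The shoelace formula gives twice the area as |[(-3)·(-13) − (-14)·17] + [(-14)·14 − 4·(-13)] + [4·20 − 6·14] + [6·17 − (-3)·20]| = 291, so the area is 291/2.
The number of boundary lattice points is Σ gcd(|Δx|,|Δy|) = gcd(11,30) + gcd(18,27) + gcd(2,6) + gcd(9,3) = 1+9+2+3 = 15.
By Pick's theorem I = A − B/2 + 1 = 291/2 − 15/2 + 1 = 139.

139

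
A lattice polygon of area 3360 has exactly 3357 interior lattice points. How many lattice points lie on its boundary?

Pick's theorem gives A = I + B/2 − 1, so B = 2(A − I + 1) = 2(3360 − 3357 + 1) = 8.

8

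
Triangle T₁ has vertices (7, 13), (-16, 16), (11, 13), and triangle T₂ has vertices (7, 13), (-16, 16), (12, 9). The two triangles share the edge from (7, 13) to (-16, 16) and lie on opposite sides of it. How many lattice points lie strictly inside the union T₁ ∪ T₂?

The union is the simple quadrilateral with vertices (7, 13), (11, 13), (-16, 16), (12, 9) in order.
The shoelace formula gives twice the area as |[7·13 − 11·13] + [11·16 − (-16)·13] + [(-16)·9 − 12·16] + [12·13 − 7·9]| = 89, so the area is 44.5.
The number of boundary lattice points is Σ gcd(|Δx|,|Δy|) = gcd(4,0) + gcd(27,3) + gcd(28,7) + gcd(5,4) = 4+3+7+1 = 15.
By Pick's theorem I = A − B/2 + 1 = 44.5 − 15/2 + 1 = 38.

38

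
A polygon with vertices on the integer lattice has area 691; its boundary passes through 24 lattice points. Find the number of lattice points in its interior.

680

From Pick's theorem, I = A − B/2 + 1 = 691 − 24/2 + 1 = 680.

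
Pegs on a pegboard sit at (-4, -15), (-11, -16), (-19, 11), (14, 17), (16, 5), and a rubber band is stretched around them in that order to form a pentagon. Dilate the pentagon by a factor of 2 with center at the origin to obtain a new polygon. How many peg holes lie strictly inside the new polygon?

2824

The shoelace formula gives twice the area as |((-4)·(-16) − (-11)·(-15)) + ((-11)·11 − (-19)·(-16)) + ((-19)·17 − 14·11) + (14·5 − 16·17) + (16·(-15) − (-4)·5)| = 1425, so the area is 1425/2.
The number of boundary lattice points is Σ gcd(|Δx|,|Δy|) = gcd(7,1) + gcd(8,27) + gcd(33,6) + gcd(2,12) + gcd(20,20) = 1+1+3+2+20 = 27.
Scaling by 2 multiplies the area by 2² = 4 (so the new area is 2850) and multiplies the boundary lattice-point count by 2, giving 54.
By Pick's theorem, the interior count of the dilated polygon is 2850 − 54/2 + 1 = 2824.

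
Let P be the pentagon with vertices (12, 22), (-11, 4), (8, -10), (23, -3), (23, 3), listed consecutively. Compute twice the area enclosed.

1182

The shoelace formula gives twice the area as |(12·4 − (-11)·22) + ((-11)·(-10) − 8·4) + (8·(-3) − 23·(-10)) + (23·3 − 23·(-3)) + (23·22 − 12·3)| = 1182, so the area is 591.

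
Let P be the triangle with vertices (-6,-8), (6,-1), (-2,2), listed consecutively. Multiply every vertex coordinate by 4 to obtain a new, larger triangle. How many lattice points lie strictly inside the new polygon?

By the shoelace formula, twice the signed area is |((-6)·(-1) − 6·(-8)) + (6·2 − (-2)·(-1)) + ((-2)·(-8) − (-6)·2)| = 92, so the area is 46.
The number of boundary lattice points is Σ gcd(|Δx|,|Δy|) = gcd(12,7) + gcd(8,3) + gcd(4,10) = 1+1+2 = 4.
Scaling by 4 multiplies the area by 4² = 16 (so the new area is 736) and multiplies the boundary lattice-point count by 4, giving 16.
By Pick's theorem, the interior count of the dilated polygon is 736 − 16/2 + 1 = 729.

729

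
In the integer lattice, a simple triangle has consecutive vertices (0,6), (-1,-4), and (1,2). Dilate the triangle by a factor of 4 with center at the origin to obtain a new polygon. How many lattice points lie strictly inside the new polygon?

105

The shoelace formula gives twice the area as |(0·(-4) − (-1)·6) + ((-1)·2 − 1·(-4)) + (1·6 − 0·2)| = 14, so the area is 7.
Along each edge there are gcd(|Δx|,|Δy|)+1 lattice points, so counting each shared vertex once the boundary has gcd(1,10) + gcd(2,6) + gcd(1,4) = 1+2+1 = 4.
Scaling by 4 multiplies the area by 4² = 16 (so the new area is 112) and multiplies the boundary lattice-point count by 4, giving 16.
By Pick's theorem, the interior count of the dilated polygon is 112 − 16/2 + 1 = 105.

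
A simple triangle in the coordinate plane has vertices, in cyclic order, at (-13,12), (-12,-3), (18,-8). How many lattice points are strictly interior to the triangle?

220

The shoelace formula gives twice the area as |((-13)·(-3) − (-12)·12) + ((-12)·(-8) − 18·(-3)) + (18·12 − (-13)·(-8))| = 445, so the area is 222.5.
Summing gcd(|Δx|,|Δy|) over the edges gives the boundary count: gcd(1,15) + gcd(30,5) + gcd(31,20) = 1+5+1 = 7.
By Pick's theorem A = I + B/2 − 1, so I = 222.5 − 7/2 + 1 = 220.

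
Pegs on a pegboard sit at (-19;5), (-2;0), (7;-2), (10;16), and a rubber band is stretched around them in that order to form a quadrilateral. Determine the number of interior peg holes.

248

By the shoelace formula, twice the signed area is |((-19)·0 − (-2)·5) + ((-2)·(-2) − 7·0) + (7·16 − 10·(-2)) + (10·5 − (-19)·16)| = 500, so the area is 250.
Summing gcd(|Δx|,|Δy|) over the edges gives the boundary count: gcd(17,5) + gcd(9,2) + gcd(3,18) + gcd(29,11) = 1+1+3+1 = 6.
Pick's theorem gives I = A − B/2 + 1 = 250 − 6/2 + 1 = 248.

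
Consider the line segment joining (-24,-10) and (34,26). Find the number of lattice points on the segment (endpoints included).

The number of lattice points on a segment between lattice points is gcd(|Δx|,|Δy|) + 1 = gcd(58,36) + 1 = 2 + 1 = 3.

3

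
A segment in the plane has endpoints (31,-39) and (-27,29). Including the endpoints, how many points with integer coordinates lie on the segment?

3

The number of lattice points on a segment between lattice points is gcd(|Δx|,|Δy|) + 1 = gcd(58,68) + 1 = 2 + 1 = 3.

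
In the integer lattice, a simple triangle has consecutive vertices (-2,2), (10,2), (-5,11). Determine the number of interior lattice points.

By the shoelace formula, twice the signed area is |[(-2)·2 − 10·2] + [10·11 − (-5)·2] + [(-5)·2 − (-2)·11]| = 108, so the area is 54.
Along each edge there are gcd(|Δx|,|Δy|)+1 lattice points, so counting each shared vertex once the boundary has gcd(12,0) + gcd(15,9) + gcd(3,9) = 12+3+3 = 18.
Pick's theorem gives I = A − B/2 + 1 = 54 − 18/2 + 1 = 46.

46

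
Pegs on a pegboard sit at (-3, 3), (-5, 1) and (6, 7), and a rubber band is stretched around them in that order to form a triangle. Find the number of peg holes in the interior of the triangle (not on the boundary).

The shoelace formula gives twice the area as |((-3)·1 − (-5)·3) + ((-5)·7 − 6·1) + (6·3 − (-3)·7)| = 10, so the area is 5.
Summing gcd(|Δx|,|Δy|) over the edges gives the boundary count: gcd(2,2) + gcd(11,6) + gcd(9,4) = 2+1+1 = 4.
Pick's theorem gives I = A − B/2 + 1 = 5 − 4/2 + 1 = 4.

4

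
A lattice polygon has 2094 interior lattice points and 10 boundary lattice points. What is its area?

2098

Pick's theorem states A = I + B/2 − 1, so A = 2094 + 10/2 − 1 = 2098.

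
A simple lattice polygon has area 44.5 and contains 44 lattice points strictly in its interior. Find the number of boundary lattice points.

Pick's theorem gives A = I + B/2 − 1, so B = 2(A − I + 1) = 2(44.5 − 44 + 1) = 3.

3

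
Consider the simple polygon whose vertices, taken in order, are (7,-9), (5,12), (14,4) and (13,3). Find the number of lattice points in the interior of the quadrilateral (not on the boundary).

By the shoelace formula, twice the signed area is |(7·12 − 5·(-9)) + (5·4 − 14·12) + (14·3 − 13·4) + (13·(-9) − 7·3)| = 167, so the area is 83.5.
The number of boundary lattice points is Σ gcd(|Δx|,|Δy|) = gcd(2,21) + gcd(9,8) + gcd(1,1) + gcd(6,12) = 1+1+1+6 = 9.
By Pick's theorem A = I + B/2 − 1, so I = 83.5 − 9/2 + 1 = 80.

80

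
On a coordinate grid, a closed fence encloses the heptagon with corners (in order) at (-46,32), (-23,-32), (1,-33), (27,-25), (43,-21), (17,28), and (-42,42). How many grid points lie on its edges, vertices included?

The number of boundary lattice points is Σ gcd(|Δx|,|Δy|) = gcd(23,64) + gcd(24,1) + gcd(26,8) + gcd(16,4) + gcd(26,49) + gcd(59,14) + gcd(4,10) = 1+1+2+4+1+1+2 = 12.

12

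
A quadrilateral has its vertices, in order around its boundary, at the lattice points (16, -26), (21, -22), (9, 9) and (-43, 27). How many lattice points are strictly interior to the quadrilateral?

Using the shoelace formula, 2A = |[16·(-22) − 21·(-26)] + [21·9 − 9·(-22)] + [9·27 − (-43)·9] + [(-43)·(-26) − 16·27]| = 1897, so the area is 1897/2.
The number of boundary lattice points is Σ gcd(|Δx|,|Δy|) = gcd(5,4) + gcd(12,31) + gcd(52,18) + gcd(59,53) = 1+1+2+1 = 5.
By Pick's theorem A = I + B/2 − 1, so I = 1897/2 − 5/2 + 1 = 947.

947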